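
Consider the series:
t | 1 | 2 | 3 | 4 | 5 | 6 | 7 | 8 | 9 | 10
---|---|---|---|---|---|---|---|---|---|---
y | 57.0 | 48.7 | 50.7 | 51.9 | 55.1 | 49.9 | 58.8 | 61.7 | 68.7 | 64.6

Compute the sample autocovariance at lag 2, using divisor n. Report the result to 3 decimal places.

Mean ȳ = (57.0 + 48.7 + 50.7 + 51.9 + 55.1 + 49.9 + 58.8 + 61.7 + 68.7 + 64.6)/10 = 56.7100
Σ_{t=1}^{8}(y_t−ȳ)(y_{t+2}−ȳ) = 106.3008
γ_2 = 106.3008 / 10 = 10.630

10.630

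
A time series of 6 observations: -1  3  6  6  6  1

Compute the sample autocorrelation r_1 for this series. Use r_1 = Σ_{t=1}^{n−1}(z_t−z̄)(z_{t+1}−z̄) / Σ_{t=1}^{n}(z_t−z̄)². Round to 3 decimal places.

Mean z̄ = (-1 + 3 + 6 + 6 + 6 + 1)/6 = 3.5000
Deviations from mean: -4.5000, -0.5000, 2.5000, 2.5000, 2.5000, -2.5000
Numerator Σ_{t=1}^{5}(z_t−z̄)(z_{t+1}−z̄) = 7.2500
Denominator Σ(z_t−z̄)² = 45.5000
r_1 = 7.2500 / 45.5000 = 0.159

0.159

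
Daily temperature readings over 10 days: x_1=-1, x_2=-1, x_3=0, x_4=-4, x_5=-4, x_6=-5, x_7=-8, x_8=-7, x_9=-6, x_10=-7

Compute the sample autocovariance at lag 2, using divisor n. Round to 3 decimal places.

3.062

Mean x̄ = (-1 − 1 + 0 − 4 − 4 − 5 − 8 − 7 − 6 − 7)/10 = -4.3000
Σ_{t=1}^{8}(x_t−x̄)(x_{t+2}−x̄) = 30.6200
γ_2 = 30.6200 / 10 = 3.062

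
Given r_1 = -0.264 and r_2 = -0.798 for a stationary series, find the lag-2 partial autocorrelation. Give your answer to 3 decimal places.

-0.933

φ_{22} = (r_2 − r_1²) / (1 − r_1²)
r_1² = (-0.264)² = 0.069696
Numerator = -0.798 − 0.0697 = -0.8677; denominator = 1 − 0.0697 = 0.9303
φ_{22} = -0.8677 / 0.9303 = -0.933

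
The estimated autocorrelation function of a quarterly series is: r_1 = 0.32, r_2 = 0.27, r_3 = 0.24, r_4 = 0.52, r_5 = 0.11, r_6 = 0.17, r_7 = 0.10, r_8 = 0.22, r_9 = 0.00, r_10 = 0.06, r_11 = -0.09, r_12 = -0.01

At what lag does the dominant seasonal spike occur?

The largest autocorrelation is r_4 = 0.52; the remaining lags stay at or below 0.32. The elevated value at lag 1 (0.32), dropping to 0.27 at lag 2, reflects decaying short-term dependence rather than seasonality.
The dominant spike at lag 4 indicates a seasonal period of 4.

4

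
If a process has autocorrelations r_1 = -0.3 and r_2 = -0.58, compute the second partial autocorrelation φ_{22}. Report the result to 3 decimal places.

-0.736

φ_{22} = (r_2 − r_1²) / (1 − r_1²)
r_1² = (-0.3)² = 0.09
Numerator = -0.58 − 0.0900 = -0.6700; denominator = 1 − 0.0900 = 0.9100
φ_{22} = -0.6700 / 0.9100 = -0.736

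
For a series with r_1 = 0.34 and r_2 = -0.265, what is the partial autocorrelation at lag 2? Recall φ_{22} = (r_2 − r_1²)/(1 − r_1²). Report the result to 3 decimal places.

φ_{22} = (r_2 − r_1²) / (1 − r_1²)
r_1² = (0.34)² = 0.1156
Numerator = -0.265 − 0.1156 = -0.3806; denominator = 1 − 0.1156 = 0.8844
φ_{22} = -0.3806 / 0.8844 = -0.430

-0.430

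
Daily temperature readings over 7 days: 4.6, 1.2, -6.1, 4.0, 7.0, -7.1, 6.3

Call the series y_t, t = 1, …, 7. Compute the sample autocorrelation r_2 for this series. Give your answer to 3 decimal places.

-0.305

Mean ȳ = (4.6 + 1.2 − 6.1 + 4.0 + 7.0 − 7.1 + 6.3)/7 = 1.4143
Numerator Σ_{t=1}^{5}(y_t−ȳ)(y_{t+2}−ȳ) = -61.1904
Denominator Σ(y_t−ȳ)² = 200.9086
r_2 = -61.1904 / 200.9086 = -0.305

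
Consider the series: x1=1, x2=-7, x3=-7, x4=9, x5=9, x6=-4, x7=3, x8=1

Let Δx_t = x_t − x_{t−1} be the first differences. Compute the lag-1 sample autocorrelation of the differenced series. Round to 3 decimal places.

First differences Δx: -8, 0, 16, 0, -13, 7, -2
Mean of differences = 0.0000
Numerator Σ(Δx_t−Δx̄)(Δx_{t+1}−Δx̄) = -105.0000
Denominator Σ(Δx_t−Δx̄)² = 542.0000
r_1(Δx) = -105.0000 / 542.0000 = -0.194

-0.194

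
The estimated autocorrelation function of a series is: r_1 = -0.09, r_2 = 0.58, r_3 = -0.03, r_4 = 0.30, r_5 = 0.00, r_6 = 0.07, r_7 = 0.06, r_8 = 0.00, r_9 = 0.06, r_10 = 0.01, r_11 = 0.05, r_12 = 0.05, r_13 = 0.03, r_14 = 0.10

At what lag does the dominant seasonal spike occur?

2

The largest autocorrelation is r_2 = 0.58, with a weaker echo at lag 4 (0.30); the remaining lags stay at or below 0.10.
The dominant spike at lag 2 indicates a seasonal period of 2.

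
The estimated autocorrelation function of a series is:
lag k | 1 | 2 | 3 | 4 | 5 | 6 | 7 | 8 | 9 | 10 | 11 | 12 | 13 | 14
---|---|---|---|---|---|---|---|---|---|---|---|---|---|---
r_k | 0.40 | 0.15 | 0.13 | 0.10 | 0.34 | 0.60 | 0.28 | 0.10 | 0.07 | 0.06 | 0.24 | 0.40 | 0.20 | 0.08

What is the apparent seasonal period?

6

The largest autocorrelation is r_6 = 0.60; the remaining lags stay at or below 0.40. The elevated value at lag 1 (0.40), dropping to 0.15 at lag 2, reflects decaying short-term dependence rather than seasonality.
The dominant spike at lag 6 indicates a seasonal period of 6.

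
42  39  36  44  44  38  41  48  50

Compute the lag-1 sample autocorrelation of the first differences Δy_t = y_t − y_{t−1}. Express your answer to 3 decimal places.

-0.047

First differences Δy: -3, -3, 8, 0, -6, 3, 7, 2
Mean of differences = 1.0000
Numerator Σ(Δy_t−Δȳ)(Δy_{t+1}−Δȳ) = -8.0000
Denominator Σ(Δy_t−Δȳ)² = 172.0000
r_1(Δy) = -8.0000 / 172.0000 = -0.047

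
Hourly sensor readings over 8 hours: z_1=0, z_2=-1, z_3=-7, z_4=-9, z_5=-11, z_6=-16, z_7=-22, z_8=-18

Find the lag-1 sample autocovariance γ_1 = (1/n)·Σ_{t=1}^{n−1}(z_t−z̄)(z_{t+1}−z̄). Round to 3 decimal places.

36.219

Mean z̄ = (0 − 1 − 7 − 9 − 11 − 16 − 22 − 18)/8 = -10.5000
Σ_{t=1}^{7}(z_t−z̄)(z_{t+1}−z̄) = 289.7500
γ_1 = 289.7500 / 8 = 36.219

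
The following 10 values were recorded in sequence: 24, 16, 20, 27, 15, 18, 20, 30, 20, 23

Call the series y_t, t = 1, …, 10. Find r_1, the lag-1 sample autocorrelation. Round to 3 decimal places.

Mean ȳ = (24 + 16 + 20 + 27 + 15 + 18 + 20 + 30 + 20 + 23)/10 = 21.3000
Numerator Σ_{t=1}^{9}(y_t−ȳ)(y_{t+1}−ȳ) = -50.4900
Denominator Σ(y_t−ȳ)² = 202.1000
r_1 = -50.4900 / 202.1000 = -0.250

-0.250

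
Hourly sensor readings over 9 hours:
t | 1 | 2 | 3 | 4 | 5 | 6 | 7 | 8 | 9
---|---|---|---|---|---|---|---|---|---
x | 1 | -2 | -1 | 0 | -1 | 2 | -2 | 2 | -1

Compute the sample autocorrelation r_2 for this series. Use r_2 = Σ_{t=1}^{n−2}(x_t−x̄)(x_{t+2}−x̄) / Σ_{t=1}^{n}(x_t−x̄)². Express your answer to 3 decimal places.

Mean x̄ = (1 − 2 − 1 + 0 − 1 + 2 − 2 + 2 − 1)/9 = -0.2222
Σ(x_t−x̄)(x_{t+2}−x̄) = (-0.9506) + (-0.3951) + (0.6049) + (0.4938) + (1.3827) + (4.9383) + (1.3827) = 7.4568
Denominator Σ(x_t−x̄)² = 19.5556
r_2 = 7.4568 / 19.5556 = 0.381

0.381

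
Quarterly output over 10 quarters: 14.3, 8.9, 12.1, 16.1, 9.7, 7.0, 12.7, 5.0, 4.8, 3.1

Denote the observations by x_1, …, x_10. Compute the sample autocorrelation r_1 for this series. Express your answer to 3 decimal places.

Mean x̄ = (14.3 + 8.9 + 12.1 + 16.1 + 9.7 + 7.0 + 12.7 + 5.0 + 4.8 + 3.1)/10 = 9.3700
Numerator Σ_{t=1}^{9}(x_t−x̄)(x_{t+1}−x̄) = 42.3921
Denominator Σ(x_t−x̄)² = 173.3810
r_1 = 42.3921 / 173.3810 = 0.245

0.245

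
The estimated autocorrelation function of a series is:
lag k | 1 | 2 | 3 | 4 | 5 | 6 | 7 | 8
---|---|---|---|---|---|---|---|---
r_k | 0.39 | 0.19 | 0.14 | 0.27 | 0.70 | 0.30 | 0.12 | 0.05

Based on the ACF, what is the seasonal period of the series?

The largest autocorrelation is r_5 = 0.70; the remaining lags stay at or below 0.39. The elevated value at lag 1 (0.39), dropping to 0.19 at lag 2, reflects decaying short-term dependence rather than seasonality.
The dominant spike at lag 5 indicates a seasonal period of 5.

5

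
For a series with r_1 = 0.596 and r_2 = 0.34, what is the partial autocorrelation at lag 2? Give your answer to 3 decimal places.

φ_{22} = (r_2 − r_1²) / (1 − r_1²)
r_1² = (0.596)² = 0.355216
Numerator = 0.34 − 0.3552 = -0.0152; denominator = 1 − 0.3552 = 0.6448
φ_{22} = -0.0152 / 0.6448 = -0.024

-0.024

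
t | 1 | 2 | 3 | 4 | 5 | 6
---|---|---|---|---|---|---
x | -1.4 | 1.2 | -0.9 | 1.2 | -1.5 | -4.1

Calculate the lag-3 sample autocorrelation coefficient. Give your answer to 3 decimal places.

-0.117

Mean x̄ = (-1.4 + 1.2 − 0.9 + 1.2 − 1.5 − 4.1)/6 = -0.9167
Σ(x_t−x̄)(x_{t+3}−x̄) = (-1.0231) + (-1.2347) + (-0.0531) = -2.3108
Denominator Σ(x_t−x̄)² = 19.6683
r_3 = -2.3108 / 19.6683 = -0.117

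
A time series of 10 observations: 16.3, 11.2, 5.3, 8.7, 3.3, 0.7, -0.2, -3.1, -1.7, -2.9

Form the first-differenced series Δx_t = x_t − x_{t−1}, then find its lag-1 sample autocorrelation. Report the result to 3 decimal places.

-0.340

First differences Δx: -5.1, -5.9, 3.4, -5.4, -2.6, -0.9, -2.9, 1.4, -1.2
Mean of differences = -2.1333
Numerator Σ(Δx_t−Δx̄)(Δx_{t+1}−Δx̄) = -27.1511
Denominator Σ(Δx_t−Δx̄)² = 79.9600
r_1(Δx) = -27.1511 / 79.9600 = -0.340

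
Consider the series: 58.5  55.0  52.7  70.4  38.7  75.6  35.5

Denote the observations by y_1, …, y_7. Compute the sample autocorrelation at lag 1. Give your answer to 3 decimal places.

-0.776

Mean ȳ = (58.5 + 55.0 + 52.7 + 70.4 + 38.7 + 75.6 + 35.5)/7 = 55.2000
Deviations from mean: 3.3000, -0.2000, -2.5000, 15.2000, -16.5000, 20.4000, -19.7000
Numerator Σ_{t=1}^{6}(y_t−ȳ)(y_{t+1}−ȳ) = -1027.4400
Denominator Σ(y_t−ȳ)² = 1324.7200
r_1 = -1027.4400 / 1324.7200 = -0.776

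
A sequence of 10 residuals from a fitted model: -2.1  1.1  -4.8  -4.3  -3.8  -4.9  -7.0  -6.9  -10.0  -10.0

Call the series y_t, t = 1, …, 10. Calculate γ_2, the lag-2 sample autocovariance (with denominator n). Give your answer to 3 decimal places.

2.147

Mean ȳ = (-2.1 + 1.1 − 4.8 − 4.3 − 3.8 − 4.9 − 7.0 − 6.9 − 10.0 − 10.0)/10 = -5.2700
Σ_{t=1}^{8}(y_t−ȳ)(y_{t+2}−ȳ) = 21.4652
γ_2 = 21.4652 / 10 = 2.147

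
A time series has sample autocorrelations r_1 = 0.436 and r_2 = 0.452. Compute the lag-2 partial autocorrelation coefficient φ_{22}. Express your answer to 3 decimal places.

0.323

φ_{22} = (r_2 − r_1²) / (1 − r_1²)
r_1² = (0.436)² = 0.190096
Numerator = 0.452 − 0.1901 = 0.2619; denominator = 1 − 0.1901 = 0.8099
φ_{22} = 0.2619 / 0.8099 = 0.323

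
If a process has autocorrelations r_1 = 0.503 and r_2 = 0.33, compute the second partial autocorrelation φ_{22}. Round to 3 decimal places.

0.103

φ_{22} = (r_2 − r_1²) / (1 − r_1²)
r_1² = (0.503)² = 0.253009
Numerator = 0.33 − 0.2530 = 0.0770; denominator = 1 − 0.2530 = 0.7470
φ_{22} = 0.0770 / 0.7470 = 0.103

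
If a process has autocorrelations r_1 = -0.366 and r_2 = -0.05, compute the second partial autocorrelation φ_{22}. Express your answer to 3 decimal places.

φ_{22} = (r_2 − r_1²) / (1 − r_1²)
r_1² = (-0.366)² = 0.133956
Numerator = -0.05 − 0.1340 = -0.1840; denominator = 1 − 0.1340 = 0.8660
φ_{22} = -0.1840 / 0.8660 = -0.212

-0.212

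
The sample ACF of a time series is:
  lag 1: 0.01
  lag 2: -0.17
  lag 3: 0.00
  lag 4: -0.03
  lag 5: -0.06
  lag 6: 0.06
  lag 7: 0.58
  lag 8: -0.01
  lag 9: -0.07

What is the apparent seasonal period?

The largest autocorrelation is r_7 = 0.58; the remaining lags stay at or below 0.06.
The dominant spike at lag 7 indicates a seasonal period of 7.

7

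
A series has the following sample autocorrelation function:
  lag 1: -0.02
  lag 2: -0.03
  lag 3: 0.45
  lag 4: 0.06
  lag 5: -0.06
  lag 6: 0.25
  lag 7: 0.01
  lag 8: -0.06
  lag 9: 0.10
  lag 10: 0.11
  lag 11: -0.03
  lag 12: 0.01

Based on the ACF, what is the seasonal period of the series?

The largest autocorrelation is r_3 = 0.45, with a weaker echo at lag 6 (0.25); the remaining lags stay at or below 0.11.
The dominant spike at lag 3 indicates a seasonal period of 3.

3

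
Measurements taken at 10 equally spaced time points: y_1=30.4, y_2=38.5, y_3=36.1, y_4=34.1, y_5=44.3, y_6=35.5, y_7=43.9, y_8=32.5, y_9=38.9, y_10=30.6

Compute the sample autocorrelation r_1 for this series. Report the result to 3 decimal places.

Mean ȳ = (30.4 + 38.5 + 36.1 + 34.1 + 44.3 + 35.5 + 43.9 + 32.5 + 38.9 + 30.6)/10 = 36.4800
Numerator Σ_{t=1}^{9}(y_t−ȳ)(y_{t+1}−ȳ) = -99.0844
Denominator Σ(y_t−ȳ)² = 220.2960
r_1 = -99.0844 / 220.2960 = -0.450

-0.450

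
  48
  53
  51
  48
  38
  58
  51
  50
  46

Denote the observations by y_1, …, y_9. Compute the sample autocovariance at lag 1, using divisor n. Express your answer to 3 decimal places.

Mean ȳ = (48 + 53 + 51 + 48 + 38 + 58 + 51 + 50 + 46)/9 = 49.2222
Σ_{t=1}^{8}(y_t−ȳ)(y_{t+1}−ȳ) = -70.3827
γ_1 = -70.3827 / 9 = -7.820

-7.820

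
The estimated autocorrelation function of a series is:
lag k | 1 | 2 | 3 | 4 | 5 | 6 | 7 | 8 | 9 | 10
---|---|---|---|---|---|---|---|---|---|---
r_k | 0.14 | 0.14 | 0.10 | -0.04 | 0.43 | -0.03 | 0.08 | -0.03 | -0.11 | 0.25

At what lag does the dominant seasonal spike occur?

The largest autocorrelation is r_5 = 0.43, with a weaker echo at lag 10 (0.25); the remaining lags stay at or below 0.14.
The dominant spike at lag 5 indicates a seasonal period of 5.

5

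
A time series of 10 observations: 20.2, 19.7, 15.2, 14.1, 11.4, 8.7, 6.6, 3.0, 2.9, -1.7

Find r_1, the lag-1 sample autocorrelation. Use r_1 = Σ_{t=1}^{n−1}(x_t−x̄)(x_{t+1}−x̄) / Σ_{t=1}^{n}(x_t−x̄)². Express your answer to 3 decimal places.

Mean x̄ = (20.2 + 19.7 + 15.2 + 14.1 + 11.4 + 8.7 + 6.6 + 3.0 + 2.9 − 1.7)/10 = 10.0100
Numerator Σ_{t=1}^{9}(x_t−x̄)(x_{t+1}−x̄) = 335.5939
Denominator Σ(x_t−x̄)² = 493.4890
r_1 = 335.5939 / 493.4890 = 0.680

0.680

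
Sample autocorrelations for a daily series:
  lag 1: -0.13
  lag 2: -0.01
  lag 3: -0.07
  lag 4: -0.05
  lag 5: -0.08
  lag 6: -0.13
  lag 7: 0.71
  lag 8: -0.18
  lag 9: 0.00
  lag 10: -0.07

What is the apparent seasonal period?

The largest autocorrelation is r_7 = 0.71; the remaining lags stay at or below 0.00.
The dominant spike at lag 7 indicates a seasonal period of 7.

7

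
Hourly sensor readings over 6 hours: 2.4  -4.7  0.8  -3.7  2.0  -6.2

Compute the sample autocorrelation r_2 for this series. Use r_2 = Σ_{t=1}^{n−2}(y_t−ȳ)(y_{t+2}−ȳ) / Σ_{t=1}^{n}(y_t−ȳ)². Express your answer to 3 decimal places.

Mean ȳ = (2.4 − 4.7 + 0.8 − 3.7 + 2.0 − 6.2)/6 = -1.5667
Deviations from mean: 3.9667, -3.1333, 2.3667, -2.1333, 3.5667, -4.6333
Numerator Σ_{t=1}^{4}(y_t−ȳ)(y_{t+2}−ȳ) = 34.3978
Denominator Σ(y_t−ȳ)² = 69.8933
r_2 = 34.3978 / 69.8933 = 0.492

0.492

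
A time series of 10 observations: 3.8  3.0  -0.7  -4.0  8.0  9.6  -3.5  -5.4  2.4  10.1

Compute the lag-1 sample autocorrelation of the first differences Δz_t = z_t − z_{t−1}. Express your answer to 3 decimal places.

0.095

First differences Δz: -0.8, -3.7, -3.3, 12.0, 1.6, -13.1, -1.9, 7.8, 7.7
Mean of differences = 0.7000
Numerator Σ(Δz_t−Δz̄)(Δz_{t+1}−Δz̄) = 43.8700
Denominator Σ(Δz_t−Δz̄)² = 462.7200
r_1(Δz) = 43.8700 / 462.7200 = 0.095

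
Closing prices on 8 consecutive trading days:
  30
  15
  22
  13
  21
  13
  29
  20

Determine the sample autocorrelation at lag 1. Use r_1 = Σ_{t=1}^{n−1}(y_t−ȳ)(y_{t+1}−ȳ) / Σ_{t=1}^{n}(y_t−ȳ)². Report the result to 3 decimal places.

Mean ȳ = (30 + 15 + 22 + 13 + 21 + 13 + 29 + 20)/8 = 20.3750
Deviations from mean: 9.6250, -5.3750, 1.6250, -7.3750, 0.6250, -7.3750, 8.6250, -0.3750
Σ(y_t−ȳ)(y_{t+1}−ȳ) = (-51.7344) + (-8.7344) + (-11.9844) + (-4.6094) + (-4.6094) + (-63.6094) + (-3.2344) = -148.5156
Denominator Σ(y_t−ȳ)² = 307.8750
r_1 = -148.5156 / 307.8750 = -0.482

-0.482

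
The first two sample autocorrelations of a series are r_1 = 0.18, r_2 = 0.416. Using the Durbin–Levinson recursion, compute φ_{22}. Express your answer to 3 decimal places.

0.396

φ_{22} = (r_2 − r_1²) / (1 − r_1²)
r_1² = (0.18)² = 0.0324
Numerator = 0.416 − 0.0324 = 0.3836; denominator = 1 − 0.0324 = 0.9676
φ_{22} = 0.3836 / 0.9676 = 0.396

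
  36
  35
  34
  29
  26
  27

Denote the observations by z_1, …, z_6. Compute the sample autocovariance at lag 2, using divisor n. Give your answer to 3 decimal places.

Mean z̄ = (36 + 35 + 34 + 29 + 26 + 27)/6 = 31.1667
Σ_{t=1}^{4}(z_t−z̄)(z_{t+2}−z̄) = -0.2222
γ_2 = -0.2222 / 6 = -0.037

-0.037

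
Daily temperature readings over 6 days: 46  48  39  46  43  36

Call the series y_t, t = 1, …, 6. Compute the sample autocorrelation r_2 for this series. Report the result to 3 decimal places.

Mean ȳ = (46 + 48 + 39 + 46 + 43 + 36)/6 = 43.0000
Deviations from mean: 3.0000, 5.0000, -4.0000, 3.0000, 0.0000, -7.0000
Numerator Σ_{t=1}^{4}(y_t−ȳ)(y_{t+2}−ȳ) = -18.0000
Denominator Σ(y_t−ȳ)² = 108.0000
r_2 = -18.0000 / 108.0000 = -0.167

-0.167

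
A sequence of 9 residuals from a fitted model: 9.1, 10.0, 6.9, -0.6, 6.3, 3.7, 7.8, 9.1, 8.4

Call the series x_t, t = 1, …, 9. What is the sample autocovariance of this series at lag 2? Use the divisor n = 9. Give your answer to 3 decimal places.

Mean x̄ = (9.1 + 10.0 + 6.9 − 0.6 + 6.3 + 3.7 + 7.8 + 9.1 + 8.4)/9 = 6.7444
Σ_{t=1}^{7}(x_t−x̄)(x_{t+2}−x̄) = -7.1462
γ_2 = -7.1462 / 9 = -0.794

-0.794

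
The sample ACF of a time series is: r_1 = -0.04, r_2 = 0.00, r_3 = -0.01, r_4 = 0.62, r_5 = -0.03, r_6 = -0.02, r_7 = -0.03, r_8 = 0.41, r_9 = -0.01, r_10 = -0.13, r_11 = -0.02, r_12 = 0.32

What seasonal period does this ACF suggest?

4

The largest autocorrelation is r_4 = 0.62, with weaker echoes at lags 8 (0.41) and 12 (0.32); the remaining lags stay at or below 0.00.
The dominant spike at lag 4 indicates a seasonal period of 4.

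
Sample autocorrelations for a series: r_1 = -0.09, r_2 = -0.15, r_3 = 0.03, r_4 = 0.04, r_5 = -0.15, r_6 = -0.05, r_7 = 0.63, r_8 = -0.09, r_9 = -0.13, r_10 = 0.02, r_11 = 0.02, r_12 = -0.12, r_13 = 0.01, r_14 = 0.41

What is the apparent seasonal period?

The largest autocorrelation is r_7 = 0.63, with a weaker echo at lag 14 (0.41); the remaining lags stay at or below 0.04.
The dominant spike at lag 7 indicates a seasonal period of 7.

7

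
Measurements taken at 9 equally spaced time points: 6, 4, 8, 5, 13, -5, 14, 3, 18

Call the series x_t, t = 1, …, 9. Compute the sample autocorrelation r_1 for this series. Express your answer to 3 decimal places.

Mean x̄ = (6 + 4 + 8 + 5 + 13 − 5 + 14 + 3 + 18)/9 = 7.3333
Numerator Σ_{t=1}^{8}(x_t−x̄)(x_{t+1}−x̄) = -239.7778
Denominator Σ(x_t−x̄)² = 380.0000
r_1 = -239.7778 / 380.0000 = -0.631

-0.631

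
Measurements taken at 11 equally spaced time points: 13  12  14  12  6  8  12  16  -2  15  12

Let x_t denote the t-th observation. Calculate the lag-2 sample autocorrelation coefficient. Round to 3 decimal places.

-0.154

Mean x̄ = (13 + 12 + 14 + 12 + 6 + 8 + 12 + 16 − 2 + 15 + 12)/11 = 10.7273
Numerator Σ_{t=1}^{9}(x_t−x̄)(x_{t+2}−x̄) = -40.1488
Denominator Σ(x_t−x̄)² = 260.1818
r_2 = -40.1488 / 260.1818 = -0.154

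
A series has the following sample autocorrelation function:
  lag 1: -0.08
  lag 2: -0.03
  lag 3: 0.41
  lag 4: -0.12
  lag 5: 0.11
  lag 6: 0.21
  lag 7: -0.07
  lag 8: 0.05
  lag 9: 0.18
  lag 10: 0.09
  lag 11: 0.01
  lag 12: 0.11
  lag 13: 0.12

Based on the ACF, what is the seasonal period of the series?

3

The largest autocorrelation is r_3 = 0.41, with weaker echoes at lags 6 (0.21) and 9 (0.18); the remaining lags stay at or below 0.12.
The dominant spike at lag 3 indicates a seasonal period of 3.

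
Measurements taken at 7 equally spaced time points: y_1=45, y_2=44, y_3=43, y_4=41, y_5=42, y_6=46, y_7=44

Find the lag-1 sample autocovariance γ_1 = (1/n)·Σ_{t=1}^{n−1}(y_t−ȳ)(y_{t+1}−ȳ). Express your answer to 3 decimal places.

Mean ȳ = (45 + 44 + 43 + 41 + 42 + 46 + 44)/7 = 43.5714
Σ_{t=1}^{6}(y_t−ȳ)(y_{t+1}−ȳ) = 3.1020
γ_1 = 3.1020 / 7 = 0.443

0.443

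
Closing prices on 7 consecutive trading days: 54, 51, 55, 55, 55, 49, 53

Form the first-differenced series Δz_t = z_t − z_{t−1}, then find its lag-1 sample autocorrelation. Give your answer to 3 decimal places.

-0.473

First differences Δz: -3, 4, 0, 0, -6, 4
Mean of differences = -0.1667
Numerator Σ(Δz_t−Δz̄)(Δz_{t+1}−Δz̄) = -36.3611
Denominator Σ(Δz_t−Δz̄)² = 76.8333
r_1(Δz) = -36.3611 / 76.8333 = -0.473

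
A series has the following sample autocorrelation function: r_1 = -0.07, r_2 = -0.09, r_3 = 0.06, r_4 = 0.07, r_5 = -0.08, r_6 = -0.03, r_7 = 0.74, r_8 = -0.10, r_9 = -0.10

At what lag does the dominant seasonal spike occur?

7

The largest autocorrelation is r_7 = 0.74; the remaining lags stay at or below 0.07.
The dominant spike at lag 7 indicates a seasonal period of 7.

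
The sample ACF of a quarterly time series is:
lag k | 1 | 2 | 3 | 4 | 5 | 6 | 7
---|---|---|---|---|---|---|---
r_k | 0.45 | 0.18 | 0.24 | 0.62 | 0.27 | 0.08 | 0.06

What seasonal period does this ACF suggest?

4

The largest autocorrelation is r_4 = 0.62; the remaining lags stay at or below 0.45. The elevated value at lag 1 (0.45), dropping to 0.18 at lag 2, reflects decaying short-term dependence rather than seasonality.
The dominant spike at lag 4 indicates a seasonal period of 4.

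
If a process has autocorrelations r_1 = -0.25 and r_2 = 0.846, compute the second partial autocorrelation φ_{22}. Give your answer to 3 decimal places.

0.836

φ_{22} = (r_2 − r_1²) / (1 − r_1²)
r_1² = (-0.25)² = 0.0625
Numerator = 0.846 − 0.0625 = 0.7835; denominator = 1 − 0.0625 = 0.9375
φ_{22} = 0.7835 / 0.9375 = 0.836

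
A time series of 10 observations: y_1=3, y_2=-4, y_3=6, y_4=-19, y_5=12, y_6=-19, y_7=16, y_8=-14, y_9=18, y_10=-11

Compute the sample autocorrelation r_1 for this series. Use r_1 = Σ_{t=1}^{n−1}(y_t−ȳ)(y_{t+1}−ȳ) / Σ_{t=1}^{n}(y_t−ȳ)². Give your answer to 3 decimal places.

Mean ȳ = (3 − 4 + 6 − 19 + 12 − 19 + 16 − 14 + 18 − 11)/10 = -1.2000
Numerator Σ_{t=1}^{9}(y_t−ȳ)(y_{t+1}−ȳ) = -1590.2400
Denominator Σ(y_t−ȳ)² = 1809.6000
r_1 = -1590.2400 / 1809.6000 = -0.879

-0.879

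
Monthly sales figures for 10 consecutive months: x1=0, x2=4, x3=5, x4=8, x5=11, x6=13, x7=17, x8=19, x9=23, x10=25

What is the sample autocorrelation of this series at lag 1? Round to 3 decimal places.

Mean x̄ = (0 + 4 + 5 + 8 + 11 + 13 + 17 + 19 + 23 + 25)/10 = 12.5000
Numerator Σ_{t=1}^{9}(x_t−x̄)(x_{t+1}−x̄) = 440.7500
Denominator Σ(x_t−x̄)² = 636.5000
r_1 = 440.7500 / 636.5000 = 0.692

0.692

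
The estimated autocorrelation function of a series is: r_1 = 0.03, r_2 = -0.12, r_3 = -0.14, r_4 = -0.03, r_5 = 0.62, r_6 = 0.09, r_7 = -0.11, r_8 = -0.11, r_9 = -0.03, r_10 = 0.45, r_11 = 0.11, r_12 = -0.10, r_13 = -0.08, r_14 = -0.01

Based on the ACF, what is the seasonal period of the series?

The largest autocorrelation is r_5 = 0.62, with a weaker echo at lag 10 (0.45); the remaining lags stay at or below 0.11.
The dominant spike at lag 5 indicates a seasonal period of 5.

5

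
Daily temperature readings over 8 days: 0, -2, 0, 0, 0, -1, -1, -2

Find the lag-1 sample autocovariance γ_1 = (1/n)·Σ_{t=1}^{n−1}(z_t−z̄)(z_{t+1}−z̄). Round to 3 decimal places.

Mean z̄ = (0 − 2 + 0 + 0 + 0 − 1 − 1 − 2)/8 = -0.7500
Deviations: 0.7500, -1.2500, 0.7500, 0.7500, 0.7500, -0.2500, -0.2500, -1.2500
Σ_{t=1}^{7}(z_t−z̄)(z_{t+1}−z̄) = -0.5625
γ_1 = -0.5625 / 8 = -0.070

-0.070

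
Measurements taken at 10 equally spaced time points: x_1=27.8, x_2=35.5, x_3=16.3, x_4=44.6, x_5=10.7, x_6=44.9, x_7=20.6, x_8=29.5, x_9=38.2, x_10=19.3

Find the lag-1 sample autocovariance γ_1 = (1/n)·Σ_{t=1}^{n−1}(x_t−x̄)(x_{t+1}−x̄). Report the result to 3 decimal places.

-108.523

Mean x̄ = (27.8 + 35.5 + 16.3 + 44.6 + 10.7 + 44.9 + 20.6 + 29.5 + 38.2 + 19.3)/10 = 28.7400
Σ_{t=1}^{9}(x_t−x̄)(x_{t+1}−x̄) = -1085.2296
γ_1 = -1085.2296 / 10 = -108.523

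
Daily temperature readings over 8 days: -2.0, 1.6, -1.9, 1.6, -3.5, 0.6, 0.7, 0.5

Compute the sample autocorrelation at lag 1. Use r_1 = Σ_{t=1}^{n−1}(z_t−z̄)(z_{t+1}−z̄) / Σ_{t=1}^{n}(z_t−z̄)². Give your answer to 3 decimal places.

Mean z̄ = (-2.0 + 1.6 − 1.9 + 1.6 − 3.5 + 0.6 + 0.7 + 0.5)/8 = -0.3000
Σ(z_t−z̄)(z_{t+1}−z̄) = (-3.2300) + (-3.0400) + (-3.0400) + (-6.0800) + (-2.8800) + (0.9000) + (0.8000) = -16.5700
Denominator Σ(z_t−z̄)² = 25.3600
r_1 = -16.5700 / 25.3600 = -0.653

-0.653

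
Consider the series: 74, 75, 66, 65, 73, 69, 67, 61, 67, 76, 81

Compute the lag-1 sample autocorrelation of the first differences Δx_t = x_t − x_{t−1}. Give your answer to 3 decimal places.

First differences Δx: 1, -9, -1, 8, -4, -2, -6, 6, 9, 5
Mean of differences = 0.7000
Numerator Σ(Δx_t−Δx̄)(Δx_{t+1}−Δx̄) = 41.8100
Denominator Σ(Δx_t−Δx̄)² = 340.1000
r_1(Δx) = 41.8100 / 340.1000 = 0.123

0.123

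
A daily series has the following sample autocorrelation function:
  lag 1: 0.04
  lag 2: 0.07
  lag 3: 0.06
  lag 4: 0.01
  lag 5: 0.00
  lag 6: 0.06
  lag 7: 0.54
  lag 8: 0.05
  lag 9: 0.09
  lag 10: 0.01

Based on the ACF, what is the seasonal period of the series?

The largest autocorrelation is r_7 = 0.54; the remaining lags stay at or below 0.09.
The dominant spike at lag 7 indicates a seasonal period of 7.

7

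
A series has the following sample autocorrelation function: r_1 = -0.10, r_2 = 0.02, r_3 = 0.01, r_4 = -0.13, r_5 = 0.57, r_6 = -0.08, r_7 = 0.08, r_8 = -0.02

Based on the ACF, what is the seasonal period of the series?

5

The largest autocorrelation is r_5 = 0.57; the remaining lags stay at or below 0.08.
The dominant spike at lag 5 indicates a seasonal period of 5.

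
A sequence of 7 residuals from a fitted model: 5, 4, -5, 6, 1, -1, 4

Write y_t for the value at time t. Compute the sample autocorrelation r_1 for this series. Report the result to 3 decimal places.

-0.467

Mean ȳ = (5 + 4 − 5 + 6 + 1 − 1 + 4)/7 = 2.0000
Deviations from mean: 3.0000, 2.0000, -7.0000, 4.0000, -1.0000, -3.0000, 2.0000
Σ(y_t−ȳ)(y_{t+1}−ȳ) = (6.0000) + (-14.0000) + (-28.0000) + (-4.0000) + (3.0000) + (-6.0000) = -43.0000
Denominator Σ(y_t−ȳ)² = 92.0000
r_1 = -43.0000 / 92.0000 = -0.467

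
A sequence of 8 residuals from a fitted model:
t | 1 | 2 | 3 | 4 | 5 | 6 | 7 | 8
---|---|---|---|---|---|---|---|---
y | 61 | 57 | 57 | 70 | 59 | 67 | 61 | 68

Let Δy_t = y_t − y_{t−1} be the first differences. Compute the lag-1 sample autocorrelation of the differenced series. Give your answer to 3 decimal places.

First differences Δy: -4, 0, 13, -11, 8, -6, 7
Mean of differences = 1.0000
Numerator Σ(Δy_t−Δȳ)(Δy_{t+1}−Δȳ) = -326.0000
Denominator Σ(Δy_t−Δȳ)² = 448.0000
r_1(Δy) = -326.0000 / 448.0000 = -0.728

-0.728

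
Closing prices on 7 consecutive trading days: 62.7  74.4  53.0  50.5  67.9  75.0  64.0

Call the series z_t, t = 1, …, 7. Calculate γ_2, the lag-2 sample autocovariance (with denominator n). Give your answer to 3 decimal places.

-45.569

Mean z̄ = (62.7 + 74.4 + 53.0 + 50.5 + 67.9 + 75.0 + 64.0)/7 = 63.9286
Deviations: -1.2286, 10.4714, -10.9286, -13.4286, 3.9714, 11.0714, 0.0714
Σ_{t=1}^{5}(z_t−z̄)(z_{t+2}−z̄) = -318.9816
γ_2 = -318.9816 / 7 = -45.569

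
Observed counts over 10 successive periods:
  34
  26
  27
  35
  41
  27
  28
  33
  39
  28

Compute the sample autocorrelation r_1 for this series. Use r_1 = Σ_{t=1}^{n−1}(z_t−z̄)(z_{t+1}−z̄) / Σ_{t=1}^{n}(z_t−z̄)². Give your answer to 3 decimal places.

Mean z̄ = (34 + 26 + 27 + 35 + 41 + 27 + 28 + 33 + 39 + 28)/10 = 31.8000
Numerator Σ_{t=1}^{9}(z_t−z̄)(z_{t+1}−z̄) = -20.0400
Denominator Σ(z_t−z̄)² = 261.6000
r_1 = -20.0400 / 261.6000 = -0.077

-0.077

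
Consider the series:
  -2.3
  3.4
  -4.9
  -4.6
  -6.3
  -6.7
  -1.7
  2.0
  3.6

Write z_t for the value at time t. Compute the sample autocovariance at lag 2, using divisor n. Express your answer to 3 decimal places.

-0.679

Mean z̄ = (-2.3 + 3.4 − 4.9 − 4.6 − 6.3 − 6.7 − 1.7 + 2.0 + 3.6)/9 = -1.9444
Σ_{t=1}^{7}(z_t−z̄)(z_{t+2}−z̄) = -6.1073
γ_2 = -6.1073 / 9 = -0.679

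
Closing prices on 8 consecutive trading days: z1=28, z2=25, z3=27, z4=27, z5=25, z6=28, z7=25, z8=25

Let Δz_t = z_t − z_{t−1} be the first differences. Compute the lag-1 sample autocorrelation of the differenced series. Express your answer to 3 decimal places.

First differences Δz: -3, 2, 0, -2, 3, -3, 0
Mean of differences = -0.4286
Numerator Σ(Δz_t−Δz̄)(Δz_{t+1}−Δz̄) = -21.1837
Denominator Σ(Δz_t−Δz̄)² = 33.7143
r_1(Δz) = -21.1837 / 33.7143 = -0.628

-0.628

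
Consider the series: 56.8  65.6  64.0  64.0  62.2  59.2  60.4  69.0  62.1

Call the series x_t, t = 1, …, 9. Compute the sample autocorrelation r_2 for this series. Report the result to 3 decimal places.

Mean x̄ = (56.8 + 65.6 + 64.0 + 64.0 + 62.2 + 59.2 + 60.4 + 69.0 + 62.1)/9 = 62.5889
Numerator Σ_{t=1}^{7}(x_t−x̄)(x_{t+2}−x̄) = -29.0558
Denominator Σ(x_t−x̄)² = 104.3289
r_2 = -29.0558 / 104.3289 = -0.279

-0.279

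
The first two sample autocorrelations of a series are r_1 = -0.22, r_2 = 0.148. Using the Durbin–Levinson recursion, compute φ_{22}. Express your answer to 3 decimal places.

0.105

φ_{22} = (r_2 − r_1²) / (1 − r_1²)
r_1² = (-0.22)² = 0.0484
Numerator = 0.148 − 0.0484 = 0.0996; denominator = 1 − 0.0484 = 0.9516
φ_{22} = 0.0996 / 0.9516 = 0.105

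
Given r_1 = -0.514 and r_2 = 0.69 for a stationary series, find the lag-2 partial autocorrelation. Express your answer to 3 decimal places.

0.579

φ_{22} = (r_2 − r_1²) / (1 − r_1²)
r_1² = (-0.514)² = 0.264196
Numerator = 0.69 − 0.2642 = 0.4258; denominator = 1 − 0.2642 = 0.7358
φ_{22} = 0.4258 / 0.7358 = 0.579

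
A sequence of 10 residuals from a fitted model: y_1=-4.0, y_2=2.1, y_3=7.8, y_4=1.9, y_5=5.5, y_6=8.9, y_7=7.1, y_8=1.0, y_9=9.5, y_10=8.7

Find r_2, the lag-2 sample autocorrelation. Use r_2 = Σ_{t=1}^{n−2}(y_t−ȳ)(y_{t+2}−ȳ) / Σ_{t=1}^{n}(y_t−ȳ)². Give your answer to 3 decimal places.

-0.264

Mean ȳ = (-4.0 + 2.1 + 7.8 + 1.9 + 5.5 + 8.9 + 7.1 + 1.0 + 9.5 + 8.7)/10 = 4.8500
Numerator Σ_{t=1}^{8}(y_t−ȳ)(y_{t+2}−ȳ) = -46.5150
Denominator Σ(y_t−ȳ)² = 176.4450
r_2 = -46.5150 / 176.4450 = -0.264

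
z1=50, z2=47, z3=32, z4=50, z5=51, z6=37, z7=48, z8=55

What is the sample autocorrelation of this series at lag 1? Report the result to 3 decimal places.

Mean z̄ = (50 + 47 + 32 + 50 + 51 + 37 + 48 + 55)/8 = 46.2500
Deviations from mean: 3.7500, 0.7500, -14.2500, 3.7500, 4.7500, -9.2500, 1.7500, 8.7500
Σ(z_t−z̄)(z_{t+1}−z̄) = (2.8125) + (-10.6875) + (-53.4375) + (17.8125) + (-43.9375) + (-16.1875) + (15.3125) = -88.3125
Denominator Σ(z_t−z̄)² = 419.5000
r_1 = -88.3125 / 419.5000 = -0.211

-0.211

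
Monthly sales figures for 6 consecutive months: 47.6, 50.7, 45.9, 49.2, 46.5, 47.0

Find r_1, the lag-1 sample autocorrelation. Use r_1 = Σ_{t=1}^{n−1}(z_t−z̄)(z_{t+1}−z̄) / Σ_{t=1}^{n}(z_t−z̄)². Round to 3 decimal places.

-0.584

Mean z̄ = (47.6 + 50.7 + 45.9 + 49.2 + 46.5 + 47.0)/6 = 47.8167
Deviations from mean: -0.2167, 2.8833, -1.9167, 1.3833, -1.3167, -0.8167
Numerator Σ_{t=1}^{5}(z_t−z̄)(z_{t+1}−z̄) = -9.5486
Denominator Σ(z_t−z̄)² = 16.3483
r_1 = -9.5486 / 16.3483 = -0.584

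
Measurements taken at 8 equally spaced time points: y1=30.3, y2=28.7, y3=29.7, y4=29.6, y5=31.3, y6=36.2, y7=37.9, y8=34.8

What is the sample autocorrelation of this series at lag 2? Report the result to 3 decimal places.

Mean ȳ = (30.3 + 28.7 + 29.7 + 29.6 + 31.3 + 36.2 + 37.9 + 34.8)/8 = 32.3125
Numerator Σ_{t=1}^{6}(y_t−ȳ)(y_{t+2}−ȳ) = 11.1697
Denominator Σ(y_t−ȳ)² = 84.8288
r_2 = 11.1697 / 84.8288 = 0.132

0.132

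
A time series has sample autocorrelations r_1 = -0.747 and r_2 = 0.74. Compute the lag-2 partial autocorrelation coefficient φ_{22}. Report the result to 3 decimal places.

φ_{22} = (r_2 − r_1²) / (1 − r_1²)
r_1² = (-0.747)² = 0.558009
Numerator = 0.74 − 0.5580 = 0.1820; denominator = 1 − 0.5580 = 0.4420
φ_{22} = 0.1820 / 0.4420 = 0.412

0.412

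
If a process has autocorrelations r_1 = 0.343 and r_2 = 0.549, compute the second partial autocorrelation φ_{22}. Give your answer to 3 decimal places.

0.489

φ_{22} = (r_2 − r_1²) / (1 − r_1²)
r_1² = (0.343)² = 0.117649
Numerator = 0.549 − 0.1176 = 0.4314; denominator = 1 − 0.1176 = 0.8824
φ_{22} = 0.4314 / 0.8824 = 0.489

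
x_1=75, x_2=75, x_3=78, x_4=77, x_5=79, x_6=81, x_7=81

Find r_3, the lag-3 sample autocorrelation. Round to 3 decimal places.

Mean x̄ = (75 + 75 + 78 + 77 + 79 + 81 + 81)/7 = 78.0000
Deviations from mean: -3.0000, -3.0000, 0.0000, -1.0000, 1.0000, 3.0000, 3.0000
Numerator Σ_{t=1}^{4}(x_t−x̄)(x_{t+3}−x̄) = -3.0000
Denominator Σ(x_t−x̄)² = 38.0000
r_3 = -3.0000 / 38.0000 = -0.079

-0.079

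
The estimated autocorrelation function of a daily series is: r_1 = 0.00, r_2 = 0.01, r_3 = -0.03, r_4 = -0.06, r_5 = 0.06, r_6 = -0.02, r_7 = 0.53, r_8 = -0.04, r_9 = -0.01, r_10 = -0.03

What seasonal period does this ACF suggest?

7

The largest autocorrelation is r_7 = 0.53; the remaining lags stay at or below 0.06.
The dominant spike at lag 7 indicates a seasonal period of 7.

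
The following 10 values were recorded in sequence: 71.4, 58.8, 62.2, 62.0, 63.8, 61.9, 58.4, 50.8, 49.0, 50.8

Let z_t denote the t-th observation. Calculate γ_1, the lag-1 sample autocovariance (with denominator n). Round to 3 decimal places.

20.151

Mean z̄ = (71.4 + 58.8 + 62.2 + 62.0 + 63.8 + 61.9 + 58.4 + 50.8 + 49.0 + 50.8)/10 = 58.9100
Σ_{t=1}^{9}(z_t−z̄)(z_{t+1}−z̄) = 201.5129
γ_1 = 201.5129 / 10 = 20.151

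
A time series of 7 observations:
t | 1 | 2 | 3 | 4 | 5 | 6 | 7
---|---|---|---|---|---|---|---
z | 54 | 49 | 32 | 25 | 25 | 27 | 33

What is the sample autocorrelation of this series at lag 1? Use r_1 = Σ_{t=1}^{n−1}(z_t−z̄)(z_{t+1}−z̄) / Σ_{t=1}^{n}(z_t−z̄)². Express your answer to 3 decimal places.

0.540

Mean z̄ = (54 + 49 + 32 + 25 + 25 + 27 + 33)/7 = 35.0000
Numerator Σ_{t=1}^{6}(z_t−z̄)(z_{t+1}−z̄) = 450.0000
Denominator Σ(z_t−z̄)² = 834.0000
r_1 = 450.0000 / 834.0000 = 0.540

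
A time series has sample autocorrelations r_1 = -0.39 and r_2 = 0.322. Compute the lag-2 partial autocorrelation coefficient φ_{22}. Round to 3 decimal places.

0.200

φ_{22} = (r_2 − r_1²) / (1 − r_1²)
r_1² = (-0.39)² = 0.1521
Numerator = 0.322 − 0.1521 = 0.1699; denominator = 1 − 0.1521 = 0.8479
φ_{22} = 0.1699 / 0.8479 = 0.200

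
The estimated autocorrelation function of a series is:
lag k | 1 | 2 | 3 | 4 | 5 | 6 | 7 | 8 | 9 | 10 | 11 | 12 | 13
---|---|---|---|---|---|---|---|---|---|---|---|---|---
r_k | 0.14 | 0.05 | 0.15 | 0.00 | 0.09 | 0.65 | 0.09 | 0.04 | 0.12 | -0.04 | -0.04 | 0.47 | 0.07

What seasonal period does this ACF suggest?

The largest autocorrelation is r_6 = 0.65, with a weaker echo at lag 12 (0.47); the remaining lags stay at or below 0.15.
The dominant spike at lag 6 indicates a seasonal period of 6.

6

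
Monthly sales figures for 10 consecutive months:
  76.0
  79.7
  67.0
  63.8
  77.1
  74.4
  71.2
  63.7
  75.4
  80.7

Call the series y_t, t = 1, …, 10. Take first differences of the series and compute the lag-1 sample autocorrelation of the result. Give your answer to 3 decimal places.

-0.127

First differences Δy: 3.7, -12.7, -3.2, 13.3, -2.7, -3.2, -7.5, 11.7, 5.3
Mean of differences = 0.5222
Numerator Σ(Δy_t−Δȳ)(Δy_{t+1}−Δȳ) = -75.9472
Denominator Σ(Δy_t−Δȳ)² = 598.4156
r_1(Δy) = -75.9472 / 598.4156 = -0.127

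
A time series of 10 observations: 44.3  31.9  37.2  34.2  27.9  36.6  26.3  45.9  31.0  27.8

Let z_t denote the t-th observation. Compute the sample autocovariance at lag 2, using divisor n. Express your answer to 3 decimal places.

Mean z̄ = (44.3 + 31.9 + 37.2 + 34.2 + 27.9 + 36.6 + 26.3 + 45.9 + 31.0 + 27.8)/10 = 34.3100
Σ_{t=1}^{8}(z_t−z̄)(z_{t+2}−z̄) = 39.3068
γ_2 = 39.3068 / 10 = 3.931

3.931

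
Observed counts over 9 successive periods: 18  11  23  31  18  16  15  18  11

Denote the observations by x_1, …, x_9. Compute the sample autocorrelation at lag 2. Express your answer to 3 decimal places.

Mean x̄ = (18 + 11 + 23 + 31 + 18 + 16 + 15 + 18 + 11)/9 = 17.8889
Σ(x_t−x̄)(x_{t+2}−x̄) = (0.5679) + (-90.3210) + (0.5679) + (-24.7654) + (-0.3210) + (-0.2099) + (19.9012) = -94.5802
Denominator Σ(x_t−x̄)² = 304.8889
r_2 = -94.5802 / 304.8889 = -0.310

-0.310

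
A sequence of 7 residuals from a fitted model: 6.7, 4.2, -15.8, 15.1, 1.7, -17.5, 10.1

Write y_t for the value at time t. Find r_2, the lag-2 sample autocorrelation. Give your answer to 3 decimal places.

Mean ȳ = (6.7 + 4.2 − 15.8 + 15.1 + 1.7 − 17.5 + 10.1)/7 = 0.6429
Σ(y_t−ȳ)(y_{t+2}−ȳ) = (-99.5967) + (51.4261) + (-17.3824) + (-262.2939) + (9.9976) = -317.8494
Denominator Σ(y_t−ȳ)² = 948.4371
r_2 = -317.8494 / 948.4371 = -0.335

-0.335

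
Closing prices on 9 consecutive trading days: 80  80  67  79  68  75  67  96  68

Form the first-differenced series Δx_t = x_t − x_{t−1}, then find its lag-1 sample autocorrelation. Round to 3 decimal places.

-0.670

First differences Δx: 0, -13, 12, -11, 7, -8, 29, -28
Mean of differences = -1.5000
Numerator Σ(Δx_t−Δx̄)(Δx_{t+1}−Δx̄) = -1443.2500
Denominator Σ(Δx_t−Δx̄)² = 2154.0000
r_1(Δx) = -1443.2500 / 2154.0000 = -0.670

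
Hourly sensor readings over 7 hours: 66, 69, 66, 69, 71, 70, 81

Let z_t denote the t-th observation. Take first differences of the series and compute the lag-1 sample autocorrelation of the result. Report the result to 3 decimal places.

First differences Δz: 3, -3, 3, 2, -1, 11
Mean of differences = 2.5000
Numerator Σ(Δz_t−Δz̄)(Δz_{t+1}−Δz̄) = -33.7500
Denominator Σ(Δz_t−Δz̄)² = 115.5000
r_1(Δz) = -33.7500 / 115.5000 = -0.292

-0.292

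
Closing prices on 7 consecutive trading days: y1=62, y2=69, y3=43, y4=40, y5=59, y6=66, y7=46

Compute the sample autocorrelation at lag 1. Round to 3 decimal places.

-0.006

Mean ȳ = (62 + 69 + 43 + 40 + 59 + 66 + 46)/7 = 55.0000
Deviations from mean: 7.0000, 14.0000, -12.0000, -15.0000, 4.0000, 11.0000, -9.0000
Σ(y_t−ȳ)(y_{t+1}−ȳ) = (98.0000) + (-168.0000) + (180.0000) + (-60.0000) + (44.0000) + (-99.0000) = -5.0000
Denominator Σ(y_t−ȳ)² = 832.0000
r_1 = -5.0000 / 832.0000 = -0.006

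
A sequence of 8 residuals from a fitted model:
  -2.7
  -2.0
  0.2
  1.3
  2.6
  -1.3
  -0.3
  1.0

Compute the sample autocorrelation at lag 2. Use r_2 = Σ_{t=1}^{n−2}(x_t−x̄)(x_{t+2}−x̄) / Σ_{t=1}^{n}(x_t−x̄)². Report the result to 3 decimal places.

-0.269

Mean x̄ = (-2.7 − 2.0 + 0.2 + 1.3 + 2.6 − 1.3 − 0.3 + 1.0)/8 = -0.1500
Deviations from mean: -2.5500, -1.8500, 0.3500, 1.4500, 2.7500, -1.1500, -0.1500, 1.1500
Σ(x_t−x̄)(x_{t+2}−x̄) = (-0.8925) + (-2.6825) + (0.9625) + (-1.6675) + (-0.4125) + (-1.3225) = -6.0150
Denominator Σ(x_t−x̄)² = 22.3800
r_2 = -6.0150 / 22.3800 = -0.269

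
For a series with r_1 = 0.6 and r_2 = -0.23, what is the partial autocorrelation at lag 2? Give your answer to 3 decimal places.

φ_{22} = (r_2 − r_1²) / (1 − r_1²)
r_1² = (0.6)² = 0.36
Numerator = -0.23 − 0.3600 = -0.5900; denominator = 1 − 0.3600 = 0.6400
φ_{22} = -0.5900 / 0.6400 = -0.922

-0.922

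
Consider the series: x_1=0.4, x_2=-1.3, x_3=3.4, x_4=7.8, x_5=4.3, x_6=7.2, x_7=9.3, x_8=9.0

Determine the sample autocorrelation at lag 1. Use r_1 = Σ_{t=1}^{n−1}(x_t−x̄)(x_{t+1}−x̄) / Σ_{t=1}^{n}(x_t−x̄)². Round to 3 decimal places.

Mean x̄ = (0.4 − 1.3 + 3.4 + 7.8 + 4.3 + 7.2 + 9.3 + 9.0)/8 = 5.0125
Deviations from mean: -4.6125, -6.3125, -1.6125, 2.7875, -0.7125, 2.1875, 4.2875, 3.9875
Σ(x_t−x̄)(x_{t+1}−x̄) = (29.1164) + (10.1789) + (-4.4948) + (-1.9861) + (-1.5586) + (9.3789) + (17.0964) = 57.7311
Denominator Σ(x_t−x̄)² = 111.0688
r_1 = 57.7311 / 111.0688 = 0.520

0.520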